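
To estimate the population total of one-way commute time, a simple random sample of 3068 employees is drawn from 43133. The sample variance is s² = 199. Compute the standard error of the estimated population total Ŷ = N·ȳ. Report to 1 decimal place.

10587.3

Var(Ŷ) = N²·Var(ȳ) = N²·(1 − n/N)·s²/n.
f = 3068/43133 = 0.07112883; Var(ȳ) = 0.92887117·199/3068 = 0.060249466.
Var(Ŷ) = 43133² · 0.060249466 = 1.1209146 × 10^8.
SE(Ŷ) = √(1.1209146 × 10^8) = 10587.3.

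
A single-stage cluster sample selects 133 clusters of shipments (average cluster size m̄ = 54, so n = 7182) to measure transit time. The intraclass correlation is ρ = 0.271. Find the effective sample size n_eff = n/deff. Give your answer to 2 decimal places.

deff = 1 + (54 − 1)·0.271 = 1 + 14.363 = 15.363.
n_eff = 7182 / 15.363 = 467.49.

467.49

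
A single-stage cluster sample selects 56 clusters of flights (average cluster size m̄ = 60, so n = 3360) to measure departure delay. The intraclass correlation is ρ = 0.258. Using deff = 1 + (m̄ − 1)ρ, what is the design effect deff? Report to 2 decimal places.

deff = 1 + (60 − 1)·0.258 = 1 + 15.222 = 16.222.

16.22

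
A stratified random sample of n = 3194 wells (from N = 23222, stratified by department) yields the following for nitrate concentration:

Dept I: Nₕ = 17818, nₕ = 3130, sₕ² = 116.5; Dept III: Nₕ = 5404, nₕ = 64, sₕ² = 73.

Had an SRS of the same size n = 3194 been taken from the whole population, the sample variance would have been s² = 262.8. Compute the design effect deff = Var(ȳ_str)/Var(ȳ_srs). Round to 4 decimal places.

1.1147

Var(ȳ_str) = Σ Wₕ²(1−fₕ)sₕ²/nₕ with Wₕ = Nₕ/23222:
  Dept I: (17818/23222)²·(1−3130/17818)·116.5/3130 = 0.018063586
  Dept III: (5404/23222)²·(1−64/5404)·73/64 = 0.061037993
  → Var(ȳ_str) = 0.079101579.
Var(ȳ_srs) = (1 − 3194/23222)·262.8/3194 = 0.070962419.
deff = 0.079101579 / 0.070962419 = 1.1147.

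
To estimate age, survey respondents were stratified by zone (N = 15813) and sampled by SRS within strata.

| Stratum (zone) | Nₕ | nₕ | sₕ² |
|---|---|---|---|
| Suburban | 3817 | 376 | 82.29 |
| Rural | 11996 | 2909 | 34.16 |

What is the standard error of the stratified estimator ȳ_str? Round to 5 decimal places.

Var(ȳ_str) = Σₕ Wₕ²(1 − fₕ)sₕ²/nₕ with Wₕ = Nₕ/N, N = 15813.
Suburban: Wₕ = 0.24138367; term = 0.24138367²·(1 − 0.09850668)·82.29/376 = 0.011495755.
Rural: Wₕ = 0.75861633; term = 0.75861633²·(1 − 0.24249750)·34.16/2909 = 0.0051192057.
Sum = 0.016614961.
SE = √(0.016614961) = 0.12890.

0.12890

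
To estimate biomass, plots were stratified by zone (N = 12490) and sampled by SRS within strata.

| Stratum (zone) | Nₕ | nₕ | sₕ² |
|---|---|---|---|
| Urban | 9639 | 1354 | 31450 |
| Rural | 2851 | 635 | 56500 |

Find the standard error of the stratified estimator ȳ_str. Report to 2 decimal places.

Var(ȳ_str) = Σₕ Wₕ²(1 − fₕ)sₕ²/nₕ with Wₕ = Nₕ/N, N = 12490.
Urban: Wₕ = 0.77173739; term = 0.77173739²·(1 − 0.14047100)·31450/1354 = 11.890541.
Rural: Wₕ = 0.22826261; term = 0.22826261²·(1 − 0.22272887)·56500/635 = 3.6034361.
Sum = 15.493977.
SE = √(15.493977) = 3.94.

3.94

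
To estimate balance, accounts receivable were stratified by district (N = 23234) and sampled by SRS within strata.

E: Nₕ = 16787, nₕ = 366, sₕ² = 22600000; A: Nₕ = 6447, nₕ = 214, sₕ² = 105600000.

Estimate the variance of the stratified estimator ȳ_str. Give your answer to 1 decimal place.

Var(ȳ_str) = Σₕ Wₕ²(1 − fₕ)sₕ²/nₕ with Wₕ = Nₕ/N, N = 23234.
E: Wₕ = 0.72251872; term = 0.72251872²·(1 − 0.02180259)·22600000/366 = 31532.04.
A: Wₕ = 0.27748128; term = 0.27748128²·(1 − 0.03319373)·105600000/214 = 36733.048.
Sum = 68265.088.

68265.1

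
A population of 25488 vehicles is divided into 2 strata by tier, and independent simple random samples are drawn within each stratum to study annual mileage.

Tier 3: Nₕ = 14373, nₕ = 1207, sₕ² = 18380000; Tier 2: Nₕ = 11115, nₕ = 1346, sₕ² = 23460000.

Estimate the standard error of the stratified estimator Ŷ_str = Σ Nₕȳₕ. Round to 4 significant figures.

2.185 × 10^6

Var(Ŷ_str) = Σₕ Nₕ²(1 − fₕ)sₕ²/nₕ.
Tier 3: 14373²·(1 − 1207/14373)·18380000/1207 = 2.8816386 × 10^12.
Tier 2: 11115²·(1 − 1346/11115)·23460000/1346 = 1.8925289 × 10^12.
Sum = 4.7741675 × 10^12.
SE = √(4.7741675 × 10^12) = 2.185 × 10^6.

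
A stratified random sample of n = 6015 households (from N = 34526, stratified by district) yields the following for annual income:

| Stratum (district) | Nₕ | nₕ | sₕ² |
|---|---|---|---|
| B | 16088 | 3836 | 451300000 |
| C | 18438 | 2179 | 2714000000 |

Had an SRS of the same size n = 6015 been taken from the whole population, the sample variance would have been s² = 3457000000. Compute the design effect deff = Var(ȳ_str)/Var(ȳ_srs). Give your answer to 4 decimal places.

Var(ȳ_str) = Σ Wₕ²(1−fₕ)sₕ²/nₕ with Wₕ = Nₕ/34526:
  B: (16088/34526)²·(1−3836/16088)·451300000/3836 = 19453.746
  C: (18438/34526)²·(1−2179/18438)·2714000000/2179 = 313233.15
  → Var(ȳ_str) = 332686.9.
Var(ȳ_srs) = (1 − 6015/34526)·3457000000/6015 = 474602.4.
deff = 332686.9 / 474602.4 = 0.7010.

0.7010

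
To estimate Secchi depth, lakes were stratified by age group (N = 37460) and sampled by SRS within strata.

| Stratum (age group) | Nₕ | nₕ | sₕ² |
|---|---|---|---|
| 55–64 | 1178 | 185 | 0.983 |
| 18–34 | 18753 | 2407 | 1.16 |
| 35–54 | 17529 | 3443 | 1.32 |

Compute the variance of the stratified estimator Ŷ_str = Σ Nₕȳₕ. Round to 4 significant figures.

Var(Ŷ_str) = Σₕ Nₕ²(1 − fₕ)sₕ²/nₕ.
55–64: 1178²·(1 − 185/1178)·0.983/185 = 6215.5037.
18–34: 18753²·(1 − 2407/18753)·1.16/2407 = 147728.45.
35–54: 17529²·(1 − 3443/17529)·1.32/3443 = 94663.32.
Sum = 248607.27.

248600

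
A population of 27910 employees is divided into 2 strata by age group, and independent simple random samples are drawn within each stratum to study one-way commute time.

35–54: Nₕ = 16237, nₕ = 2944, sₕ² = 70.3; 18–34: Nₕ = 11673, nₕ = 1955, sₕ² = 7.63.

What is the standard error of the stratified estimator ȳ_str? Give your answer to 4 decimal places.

Var(ȳ_str) = Σₕ Wₕ²(1 − fₕ)sₕ²/nₕ with Wₕ = Nₕ/N, N = 27910.
35–54: Wₕ = 0.58176281; term = 0.58176281²·(1 − 0.18131428)·70.3/2944 = 0.0066164745.
18–34: Wₕ = 0.41823719; term = 0.41823719²·(1 − 0.16748051)·7.63/1955 = 5.6835212 × 10^-4.
Sum = 0.0071848266.
SE = √(0.0071848266) = 0.0848.

0.0848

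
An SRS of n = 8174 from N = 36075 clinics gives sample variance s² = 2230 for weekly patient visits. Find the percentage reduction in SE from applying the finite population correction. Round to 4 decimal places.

f = n/N = 8174/36075 = 0.22658351.
SE_no-fpc = √(s²/n) = 0.52231815; SE_fpc = √((1−f)s²/n) = 0.459348.
Ratio = √(1−f) = 0.87944101. Reduction = 100·(1 − 0.87944101) = 12.0559%.

12.0559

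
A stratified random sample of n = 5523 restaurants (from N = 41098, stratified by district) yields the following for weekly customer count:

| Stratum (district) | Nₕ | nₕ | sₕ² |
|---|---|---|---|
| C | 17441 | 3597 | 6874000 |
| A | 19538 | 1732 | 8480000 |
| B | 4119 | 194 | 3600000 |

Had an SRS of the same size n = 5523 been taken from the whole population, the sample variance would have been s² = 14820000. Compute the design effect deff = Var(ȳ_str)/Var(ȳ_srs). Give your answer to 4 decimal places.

Var(ȳ_str) = Σ Wₕ²(1−fₕ)sₕ²/nₕ with Wₕ = Nₕ/41098:
  C: (17441/41098)²·(1−3597/17441)·6874000/3597 = 273.18741
  A: (19538/41098)²·(1−1732/19538)·8480000/1732 = 1008.447
  B: (4119/41098)²·(1−194/4119)·3600000/194 = 177.61958
  → Var(ȳ_str) = 1459.254.
Var(ȳ_srs) = (1 − 5523/41098)·14820000/5523 = 2322.7228.
deff = 1459.254 / 2322.7228 = 0.6283.

0.6283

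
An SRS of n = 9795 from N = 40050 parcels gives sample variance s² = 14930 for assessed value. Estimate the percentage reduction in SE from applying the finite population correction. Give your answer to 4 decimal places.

f = n/N = 9795/40050 = 0.24456929.
SE_no-fpc = √(s²/n) = 1.234604; SE_fpc = √((1−f)s²/n) = 1.0730625.
Ratio = √(1−f) = 0.86915517. Reduction = 100·(1 − 0.86915517) = 13.0845%.

13.0845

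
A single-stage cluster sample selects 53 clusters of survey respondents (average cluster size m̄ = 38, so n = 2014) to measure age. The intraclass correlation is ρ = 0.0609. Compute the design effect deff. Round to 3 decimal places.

3.253

deff = 1 + (38 − 1)·0.0609 = 1 + 2.2533 = 3.2533.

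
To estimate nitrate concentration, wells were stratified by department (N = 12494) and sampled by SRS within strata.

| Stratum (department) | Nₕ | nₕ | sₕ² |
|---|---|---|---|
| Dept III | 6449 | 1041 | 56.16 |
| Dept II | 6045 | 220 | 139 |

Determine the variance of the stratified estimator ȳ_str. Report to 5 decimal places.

0.15458

Var(ȳ_str) = Σₕ Wₕ²(1 − fₕ)sₕ²/nₕ with Wₕ = Nₕ/N, N = 12494.
Dept III: Wₕ = 0.51616776; term = 0.51616776²·(1 − 0.16142038)·56.16/1041 = 0.012053202.
Dept II: Wₕ = 0.48383224; term = 0.48383224²·(1 − 0.03639371)·139/220 = 0.14252182.
Sum = 0.15457502.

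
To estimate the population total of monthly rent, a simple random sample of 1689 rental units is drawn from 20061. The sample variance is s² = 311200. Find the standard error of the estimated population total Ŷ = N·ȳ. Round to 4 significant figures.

260600

Var(Ŷ) = N²·Var(ȳ) = N²·(1 − n/N)·s²/n.
f = 1689/20061 = 0.08419321; Var(ȳ) = 0.91580679·311200/1689 = 168.73835.
Var(Ŷ) = 20061² · 168.73835 = 6.7907689 × 10^10.
SE(Ŷ) = √(6.7907689 × 10^10) = 260600.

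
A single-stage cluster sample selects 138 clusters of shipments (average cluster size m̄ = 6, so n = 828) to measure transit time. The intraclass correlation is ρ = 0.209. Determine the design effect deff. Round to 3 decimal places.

2.045

deff = 1 + (6 − 1)·0.209 = 1 + 1.045 = 2.045.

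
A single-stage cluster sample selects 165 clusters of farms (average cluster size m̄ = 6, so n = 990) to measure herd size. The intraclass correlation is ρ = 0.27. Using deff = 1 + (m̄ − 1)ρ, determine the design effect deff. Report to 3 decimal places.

deff = 1 + (6 − 1)·0.27 = 1 + 1.35 = 2.35.

2.350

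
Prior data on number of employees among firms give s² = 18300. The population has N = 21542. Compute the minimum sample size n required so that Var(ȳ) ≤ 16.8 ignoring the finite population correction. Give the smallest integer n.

Without fpc, n₀ = s²/D = 18300/16.8 = 1089.2857.
Rounding up, n = 1090.

1090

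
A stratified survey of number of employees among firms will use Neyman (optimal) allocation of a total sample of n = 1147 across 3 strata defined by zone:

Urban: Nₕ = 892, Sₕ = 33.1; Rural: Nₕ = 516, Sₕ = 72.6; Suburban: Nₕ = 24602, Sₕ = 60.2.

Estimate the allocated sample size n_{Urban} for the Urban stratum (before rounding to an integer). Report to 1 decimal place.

Neyman allocation: nₕ = n·NₕSₕ / Σⱼ NⱼSⱼ.
Σ NⱼSⱼ = 892·33.1 + 516·72.6 + 24602·60.2 = 1.5480272 × 10^6.
n_{Urban} = 1147·892·33.1 / (1.5480272 × 10^6) = 21.9.

21.9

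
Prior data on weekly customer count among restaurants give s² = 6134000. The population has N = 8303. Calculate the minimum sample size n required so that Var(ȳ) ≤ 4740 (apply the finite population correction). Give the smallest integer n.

Without fpc, n₀ = s²/D = 6134000/4740 = 1294.0928.
With fpc, (1 − n/N)·s²/n ≤ D requires n ≥ n₀/(1 + n₀/N) = 1294.0928/(1 + 1294.0928/8303) = 1119.5945.
Rounding up, n = 1120.

1120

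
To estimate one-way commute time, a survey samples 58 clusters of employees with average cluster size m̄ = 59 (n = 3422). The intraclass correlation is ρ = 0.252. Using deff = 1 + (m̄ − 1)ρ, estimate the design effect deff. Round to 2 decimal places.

deff = 1 + (59 − 1)·0.252 = 1 + 14.616 = 15.616.

15.62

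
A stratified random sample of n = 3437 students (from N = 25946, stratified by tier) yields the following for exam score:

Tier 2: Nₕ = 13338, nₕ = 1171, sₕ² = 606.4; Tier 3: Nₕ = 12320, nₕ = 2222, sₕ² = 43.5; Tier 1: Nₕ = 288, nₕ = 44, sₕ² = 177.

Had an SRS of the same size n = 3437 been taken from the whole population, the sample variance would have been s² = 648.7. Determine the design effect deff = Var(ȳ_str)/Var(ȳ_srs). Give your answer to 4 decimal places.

Var(ȳ_str) = Σ Wₕ²(1−fₕ)sₕ²/nₕ with Wₕ = Nₕ/25946:
  Tier 2: (13338/25946)²·(1−1171/13338)·606.4/1171 = 0.12483481
  Tier 3: (12320/25946)²·(1−2222/12320)·43.5/2222 = 0.0036178491
  Tier 1: (288/25946)²·(1−44/288)·177/44 = 4.1991567 × 10^-4
  → Var(ȳ_str) = 0.12887257.
Var(ȳ_srs) = (1 − 3437/25946)·648.7/3437 = 0.16373825.
deff = 0.12887257 / 0.16373825 = 0.7871.

0.7871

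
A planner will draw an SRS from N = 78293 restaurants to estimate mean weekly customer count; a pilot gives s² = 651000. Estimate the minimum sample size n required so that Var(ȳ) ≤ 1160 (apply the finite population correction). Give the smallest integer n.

558

Without fpc, n₀ = s²/D = 651000/1160 = 561.2069.
With fpc, (1 − n/N)·s²/n ≤ D requires n ≥ n₀/(1 + n₀/N) = 561.2069/(1 + 561.2069/78293) = 557.2128.
Rounding up, n = 558.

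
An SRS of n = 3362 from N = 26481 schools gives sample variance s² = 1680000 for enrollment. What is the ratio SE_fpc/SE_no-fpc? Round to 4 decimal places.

0.9344

f = n/N = 3362/26481 = 0.12695895.
SE_no-fpc = √(s²/n) = 22.354028; SE_fpc = √((1−f)s²/n) = 20.886858.
Ratio = √(1−f) = 0.93436666.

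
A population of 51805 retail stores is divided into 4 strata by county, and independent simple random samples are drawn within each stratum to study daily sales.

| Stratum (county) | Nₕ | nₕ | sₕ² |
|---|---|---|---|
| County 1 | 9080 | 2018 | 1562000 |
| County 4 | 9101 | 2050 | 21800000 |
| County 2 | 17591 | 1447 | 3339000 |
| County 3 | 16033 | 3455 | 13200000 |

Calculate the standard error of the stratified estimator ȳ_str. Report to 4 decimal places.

28.3554

Var(ȳ_str) = Σₕ Wₕ²(1 − fₕ)sₕ²/nₕ with Wₕ = Nₕ/N, N = 51805.
County 1: Wₕ = 0.17527266; term = 0.17527266²·(1 − 0.22224670)·1562000/2018 = 18.493967.
County 4: Wₕ = 0.17567802; term = 0.17567802²·(1 − 0.22524997)·21800000/2050 = 254.27233.
County 2: Wₕ = 0.33956182; term = 0.33956182²·(1 − 0.08225797)·3339000/1447 = 244.17782.
County 3: Wₕ = 0.30948750; term = 0.30948750²·(1 − 0.21549305)·13200000/3455 = 287.08395.
Sum = 804.02807.
SE = √(804.02807) = 28.3554.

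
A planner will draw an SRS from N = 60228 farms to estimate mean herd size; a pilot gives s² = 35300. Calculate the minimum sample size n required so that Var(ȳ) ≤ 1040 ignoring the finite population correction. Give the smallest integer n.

34

Without fpc, n₀ = s²/D = 35300/1040 = 33.9423.
Rounding up, n = 34.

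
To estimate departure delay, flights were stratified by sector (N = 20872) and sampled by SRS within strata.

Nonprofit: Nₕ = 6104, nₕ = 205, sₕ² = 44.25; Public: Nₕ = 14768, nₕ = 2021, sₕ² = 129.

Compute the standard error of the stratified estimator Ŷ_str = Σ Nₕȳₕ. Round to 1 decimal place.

Var(Ŷ_str) = Σₕ Nₕ²(1 − fₕ)sₕ²/nₕ.
Nonprofit: 6104²·(1 − 205/6104)·44.25/205 = 7.7723497 × 10^6.
Public: 14768²·(1 − 2021/14768)·129/2021 = 1.201581 × 10^7.
Sum = 1.978816 × 10^7.
SE = √(1.978816 × 10^7) = 4448.4.

4448.4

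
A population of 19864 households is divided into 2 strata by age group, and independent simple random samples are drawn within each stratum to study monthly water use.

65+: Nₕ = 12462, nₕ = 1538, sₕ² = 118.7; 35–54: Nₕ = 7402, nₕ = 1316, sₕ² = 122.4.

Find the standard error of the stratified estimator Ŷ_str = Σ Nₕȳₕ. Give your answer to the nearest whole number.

Var(Ŷ_str) = Σₕ Nₕ²(1 − fₕ)sₕ²/nₕ.
65+: 12462²·(1 − 1538/12462)·118.7/1538 = 1.0506639 × 10^7.
35–54: 7402²·(1 − 1316/7402)·122.4/1316 = 4.189928 × 10^6.
Sum = 1.4696567 × 10^7.
SE = √(1.4696567 × 10^7) = 3834.

3834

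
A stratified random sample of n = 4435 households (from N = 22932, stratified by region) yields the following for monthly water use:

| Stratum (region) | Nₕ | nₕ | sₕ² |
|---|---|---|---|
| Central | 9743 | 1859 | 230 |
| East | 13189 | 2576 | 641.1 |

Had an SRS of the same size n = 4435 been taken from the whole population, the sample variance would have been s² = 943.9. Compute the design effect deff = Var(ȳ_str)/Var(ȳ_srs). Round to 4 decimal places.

Var(ȳ_str) = Σ Wₕ²(1−fₕ)sₕ²/nₕ with Wₕ = Nₕ/22932:
  Central: (9743/22932)²·(1−1859/9743)·230/1859 = 0.018071903
  East: (13189/22932)²·(1−2576/13189)·641.1/2576 = 0.066243929
  → Var(ȳ_str) = 0.084315832.
Var(ȳ_srs) = (1 − 4435/22932)·943.9/4435 = 0.17166894.
deff = 0.084315832 / 0.17166894 = 0.4912.

0.4912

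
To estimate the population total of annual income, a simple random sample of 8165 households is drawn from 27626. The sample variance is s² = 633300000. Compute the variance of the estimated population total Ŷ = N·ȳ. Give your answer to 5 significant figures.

4.1700 × 10^13

Var(Ŷ) = N²·Var(ȳ) = N²·(1 − n/N)·s²/n.
f = 8165/27626 = 0.29555491; Var(ȳ) = 0.70444509·633300000/8165 = 54638.711.
Var(Ŷ) = 27626² · 54638.711 = 4.1700039 × 10^13.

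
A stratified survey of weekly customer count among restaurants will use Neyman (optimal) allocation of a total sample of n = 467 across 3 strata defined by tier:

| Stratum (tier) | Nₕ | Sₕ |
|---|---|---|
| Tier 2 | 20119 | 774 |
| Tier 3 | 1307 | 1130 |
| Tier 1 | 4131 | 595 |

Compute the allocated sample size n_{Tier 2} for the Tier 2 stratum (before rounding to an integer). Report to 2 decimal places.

Neyman allocation: nₕ = n·NₕSₕ / Σⱼ NⱼSⱼ.
Σ NⱼSⱼ = 20119·774 + 1307·1130 + 4131·595 = 1.9506961 × 10^7.
n_{Tier 2} = 467·20119·774 / (1.9506961 × 10^7) = 372.80.

372.80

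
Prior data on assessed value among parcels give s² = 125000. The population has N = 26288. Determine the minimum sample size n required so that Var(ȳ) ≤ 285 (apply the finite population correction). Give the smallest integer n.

432

Without fpc, n₀ = s²/D = 125000/285 = 438.5965.
With fpc, (1 − n/N)·s²/n ≤ D requires n ≥ n₀/(1 + n₀/N) = 438.5965/(1 + 438.5965/26288) = 431.3989.
Rounding up, n = 432.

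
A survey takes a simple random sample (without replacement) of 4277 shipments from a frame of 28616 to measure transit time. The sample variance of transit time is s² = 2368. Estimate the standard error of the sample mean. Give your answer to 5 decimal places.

0.68623

Under SRS without replacement, Var(ȳ) = (1 − f)·s²/n with f = n/N = 4277/28616 = 0.14946184.
Var(ȳ) = (1 − 0.14946184)·2368/4277 = 0.85053816·0.55365911 = 0.4709082.
SE(ȳ) = √(0.4709082) = 0.68623.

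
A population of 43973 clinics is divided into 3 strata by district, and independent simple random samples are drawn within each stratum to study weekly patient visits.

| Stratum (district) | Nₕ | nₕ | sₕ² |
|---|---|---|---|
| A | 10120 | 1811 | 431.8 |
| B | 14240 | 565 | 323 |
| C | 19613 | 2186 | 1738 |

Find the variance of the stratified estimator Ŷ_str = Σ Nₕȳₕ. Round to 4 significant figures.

Var(Ŷ_str) = Σₕ Nₕ²(1 − fₕ)sₕ²/nₕ.
A: 10120²·(1 − 1811/10120)·431.8/1811 = 2.0049034 × 10^7.
B: 14240²·(1 − 565/14240)·323/565 = 1.1132467 × 10^8.
C: 19613²·(1 − 2186/19613)·1738/2186 = 2.7174795 × 10^8.
Sum = 4.0312165 × 10^8.

4.031 × 10^8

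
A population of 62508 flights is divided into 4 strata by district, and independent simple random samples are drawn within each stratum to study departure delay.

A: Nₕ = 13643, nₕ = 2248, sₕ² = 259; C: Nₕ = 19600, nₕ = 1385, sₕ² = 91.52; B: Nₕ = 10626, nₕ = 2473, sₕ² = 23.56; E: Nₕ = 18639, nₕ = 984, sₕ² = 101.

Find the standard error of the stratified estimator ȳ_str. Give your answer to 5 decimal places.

Var(ȳ_str) = Σₕ Wₕ²(1 − fₕ)sₕ²/nₕ with Wₕ = Nₕ/N, N = 62508.
A: Wₕ = 0.21826006; term = 0.21826006²·(1 − 0.16477314)·259/2248 = 0.0045841251.
C: Wₕ = 0.31355986; term = 0.31355986²·(1 − 0.07066327)·91.52/1385 = 0.0060378216.
B: Wₕ = 0.16999424; term = 0.16999424²·(1 − 0.23273104)·23.56/2473 = 2.1123565 × 10^-4.
E: Wₕ = 0.29818583; term = 0.29818583²·(1 − 0.05279253)·101/984 = 0.0086446099.
Sum = 0.019477792.
SE = √(0.019477792) = 0.13956.

0.13956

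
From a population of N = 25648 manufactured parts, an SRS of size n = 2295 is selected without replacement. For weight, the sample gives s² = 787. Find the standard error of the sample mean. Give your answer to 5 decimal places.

Under SRS without replacement, Var(ȳ) = (1 − f)·s²/n with f = n/N = 2295/25648 = 0.08948066.
Var(ȳ) = (1 − 0.08948066)·787/2295 = 0.91051934·0.34291939 = 0.31223474.
SE(ȳ) = √(0.31223474) = 0.55878.

0.55878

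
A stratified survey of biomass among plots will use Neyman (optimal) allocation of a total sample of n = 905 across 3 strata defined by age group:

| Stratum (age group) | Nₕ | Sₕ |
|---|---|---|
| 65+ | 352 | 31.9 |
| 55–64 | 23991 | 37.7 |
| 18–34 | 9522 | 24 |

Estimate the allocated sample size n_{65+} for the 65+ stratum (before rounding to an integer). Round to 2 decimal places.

8.88

Neyman allocation: nₕ = n·NₕSₕ / Σⱼ NⱼSⱼ.
Σ NⱼSⱼ = 352·31.9 + 23991·37.7 + 9522·24 = 1.1442175 × 10^6.
n_{65+} = 905·352·31.9 / (1.1442175 × 10^6) = 8.88.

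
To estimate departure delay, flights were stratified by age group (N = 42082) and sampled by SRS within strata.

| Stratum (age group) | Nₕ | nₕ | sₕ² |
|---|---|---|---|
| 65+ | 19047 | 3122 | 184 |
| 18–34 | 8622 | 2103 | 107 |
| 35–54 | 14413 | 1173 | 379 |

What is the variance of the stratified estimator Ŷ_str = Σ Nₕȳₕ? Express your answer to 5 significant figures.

Var(Ŷ_str) = Σₕ Nₕ²(1 − fₕ)sₕ²/nₕ.
65+: 19047²·(1 − 3122/19047)·184/3122 = 1.7876848 × 10^7.
18–34: 8622²·(1 − 2103/8622)·107/2103 = 2.8597858 × 10^6.
35–54: 14413²·(1 − 1173/14413)·379/1173 = 6.1657168 × 10^7.
Sum = 8.2393802 × 10^7.

8.2394 × 10^7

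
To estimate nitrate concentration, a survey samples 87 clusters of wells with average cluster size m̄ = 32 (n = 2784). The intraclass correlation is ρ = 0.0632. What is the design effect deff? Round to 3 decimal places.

2.959

deff = 1 + (32 − 1)·0.0632 = 1 + 1.9592 = 2.9592.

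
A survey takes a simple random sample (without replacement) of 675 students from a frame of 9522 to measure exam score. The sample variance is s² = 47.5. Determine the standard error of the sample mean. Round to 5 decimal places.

Under SRS without replacement, Var(ȳ) = (1 − f)·s²/n with f = n/N = 675/9522 = 0.07088847.
Var(ȳ) = (1 − 0.07088847)·47.5/675 = 0.92911153·0.07037037 = 0.065381923.
SE(ȳ) = √(0.065381923) = 0.25570.

0.25570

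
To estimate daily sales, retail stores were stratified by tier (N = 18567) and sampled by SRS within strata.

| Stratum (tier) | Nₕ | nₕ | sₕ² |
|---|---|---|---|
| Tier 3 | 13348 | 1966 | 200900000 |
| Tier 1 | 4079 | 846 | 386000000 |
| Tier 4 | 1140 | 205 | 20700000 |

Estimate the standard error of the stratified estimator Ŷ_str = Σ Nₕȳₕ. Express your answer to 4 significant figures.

4.653 × 10^6

Var(Ŷ_str) = Σₕ Nₕ²(1 − fₕ)sₕ²/nₕ.
Tier 3: 13348²·(1 − 1966/13348)·200900000/1966 = 1.5524985 × 10^13.
Tier 1: 4079²·(1 − 846/4079)·386000000/846 = 6.0169493 × 10^12.
Tier 4: 1140²·(1 − 205/1140)·20700000/205 = 1.076299 × 10^11.
Sum = 2.1649564 × 10^13.
SE = √(2.1649564 × 10^13) = 4.653 × 10^6.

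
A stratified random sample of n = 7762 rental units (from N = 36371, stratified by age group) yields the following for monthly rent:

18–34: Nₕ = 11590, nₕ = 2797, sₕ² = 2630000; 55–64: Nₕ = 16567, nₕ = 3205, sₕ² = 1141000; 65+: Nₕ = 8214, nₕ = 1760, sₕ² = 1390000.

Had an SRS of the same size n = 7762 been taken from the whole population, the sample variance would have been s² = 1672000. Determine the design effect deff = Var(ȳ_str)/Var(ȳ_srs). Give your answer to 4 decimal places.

0.9659

Var(ȳ_str) = Σ Wₕ²(1−fₕ)sₕ²/nₕ with Wₕ = Nₕ/36371:
  18–34: (11590/36371)²·(1−2797/11590)·2630000/2797 = 72.439144
  55–64: (16567/36371)²·(1−3205/16567)·1141000/3205 = 59.574783
  65+: (8214/36371)²·(1−1760/8214)·1390000/1760 = 31.650116
  → Var(ȳ_str) = 163.66404.
Var(ȳ_srs) = (1 − 7762/36371)·1672000/7762 = 169.43771.
deff = 163.66404 / 169.43771 = 0.9659.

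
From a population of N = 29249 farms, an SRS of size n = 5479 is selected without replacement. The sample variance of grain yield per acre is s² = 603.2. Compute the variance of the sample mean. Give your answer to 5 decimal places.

0.08947

Under SRS without replacement, Var(ȳ) = (1 − f)·s²/n with f = n/N = 5479/29249 = 0.18732264.
Var(ȳ) = (1 − 0.18732264)·603.2/5479 = 0.81267736·0.11009308 = 0.089470155.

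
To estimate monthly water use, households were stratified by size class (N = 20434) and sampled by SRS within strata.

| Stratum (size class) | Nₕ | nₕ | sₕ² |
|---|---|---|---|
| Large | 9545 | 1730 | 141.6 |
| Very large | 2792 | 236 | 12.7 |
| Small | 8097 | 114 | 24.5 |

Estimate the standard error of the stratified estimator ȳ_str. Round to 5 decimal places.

Var(ȳ_str) = Σₕ Wₕ²(1 − fₕ)sₕ²/nₕ with Wₕ = Nₕ/N, N = 20434.
Large: Wₕ = 0.46711363; term = 0.46711363²·(1 − 0.18124673)·141.6/1730 = 0.014622286.
Very large: Wₕ = 0.13663502; term = 0.13663502²·(1 − 0.08452722)·12.7/236 = 9.197318 × 10^-4.
Small: Wₕ = 0.39625135; term = 0.39625135²·(1 − 0.01407929)·24.5/114 = 0.033269381.
Sum = 0.048811399.
SE = √(0.048811399) = 0.22093.

0.22093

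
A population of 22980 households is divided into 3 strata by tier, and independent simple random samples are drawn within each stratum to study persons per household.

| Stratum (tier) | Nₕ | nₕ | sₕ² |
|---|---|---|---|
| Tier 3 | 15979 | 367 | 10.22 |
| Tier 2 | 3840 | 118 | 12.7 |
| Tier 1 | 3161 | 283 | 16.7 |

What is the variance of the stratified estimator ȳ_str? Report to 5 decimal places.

0.01708

Var(ȳ_str) = Σₕ Wₕ²(1 − fₕ)sₕ²/nₕ with Wₕ = Nₕ/N, N = 22980.
Tier 3: Wₕ = 0.69534378; term = 0.69534378²·(1 − 0.02296765)·10.22/367 = 0.013155063.
Tier 2: Wₕ = 0.16710183; term = 0.16710183²·(1 − 0.03072917)·12.7/118 = 0.0029129247.
Tier 1: Wₕ = 0.13755440; term = 0.13755440²·(1 − 0.08952863)·16.7/283 = 0.0010165887.
Sum = 0.017084576.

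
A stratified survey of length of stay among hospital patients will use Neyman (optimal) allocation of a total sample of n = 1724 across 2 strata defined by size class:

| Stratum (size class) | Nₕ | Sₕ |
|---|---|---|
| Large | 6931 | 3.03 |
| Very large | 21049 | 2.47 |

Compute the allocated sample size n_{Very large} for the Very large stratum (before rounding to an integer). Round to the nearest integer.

Neyman allocation: nₕ = n·NₕSₕ / Σⱼ NⱼSⱼ.
Σ NⱼSⱼ = 6931·3.03 + 21049·2.47 = 72991.96.
n_{Very large} = 1724·21049·2.47 / 72991.96 = 1228.

1228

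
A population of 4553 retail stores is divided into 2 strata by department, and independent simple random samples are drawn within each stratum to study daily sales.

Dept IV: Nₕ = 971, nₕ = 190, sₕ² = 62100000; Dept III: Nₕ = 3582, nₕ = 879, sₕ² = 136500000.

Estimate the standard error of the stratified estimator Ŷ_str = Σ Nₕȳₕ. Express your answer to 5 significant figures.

Var(Ŷ_str) = Σₕ Nₕ²(1 − fₕ)sₕ²/nₕ.
Dept IV: 971²·(1 − 190/971)·62100000/190 = 2.4786104 × 10^11.
Dept III: 3582²·(1 − 879/3582)·136500000/879 = 1.5035414 × 10^12.
Sum = 1.7514024 × 10^12.
SE = √(1.7514024 × 10^12) = 1.3234 × 10^6.

1.3234 × 10^6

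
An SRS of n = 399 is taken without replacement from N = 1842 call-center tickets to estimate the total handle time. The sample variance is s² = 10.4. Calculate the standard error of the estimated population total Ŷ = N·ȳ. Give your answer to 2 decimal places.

263.21

Var(Ŷ) = N²·Var(ȳ) = N²·(1 − n/N)·s²/n.
f = 399/1842 = 0.21661238; Var(ȳ) = 0.78338762·10.4/399 = 0.020419126.
Var(Ŷ) = 1842² · 0.020419126 = 69281.359.
SE(Ŷ) = √(69281.359) = 263.21.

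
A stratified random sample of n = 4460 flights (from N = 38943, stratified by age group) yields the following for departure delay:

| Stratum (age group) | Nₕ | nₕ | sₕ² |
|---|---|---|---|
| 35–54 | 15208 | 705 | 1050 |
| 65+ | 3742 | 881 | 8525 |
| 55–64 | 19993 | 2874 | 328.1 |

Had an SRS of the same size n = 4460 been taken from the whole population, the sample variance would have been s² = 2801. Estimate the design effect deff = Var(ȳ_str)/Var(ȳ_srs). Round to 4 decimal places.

0.5587

Var(ȳ_str) = Σ Wₕ²(1−fₕ)sₕ²/nₕ with Wₕ = Nₕ/38943:
  35–54: (15208/38943)²·(1−705/15208)·1050/705 = 0.21660642
  65+: (3742/38943)²·(1−881/3742)·8525/881 = 0.068309532
  55–64: (19993/38943)²·(1−2874/19993)·328.1/2874 = 0.025764221
  → Var(ȳ_str) = 0.31068017.
Var(ȳ_srs) = (1 − 4460/38943)·2801/4460 = 0.55610127.
deff = 0.31068017 / 0.55610127 = 0.5587.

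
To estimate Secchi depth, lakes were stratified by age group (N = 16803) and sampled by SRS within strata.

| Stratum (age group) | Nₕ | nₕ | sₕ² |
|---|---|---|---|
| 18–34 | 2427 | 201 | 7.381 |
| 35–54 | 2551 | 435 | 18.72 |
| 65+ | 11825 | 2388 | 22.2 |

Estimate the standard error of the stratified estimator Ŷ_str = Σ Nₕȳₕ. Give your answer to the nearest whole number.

Var(Ŷ_str) = Σₕ Nₕ²(1 − fₕ)sₕ²/nₕ.
18–34: 2427²·(1 − 201/2427)·7.381/201 = 198387.4.
35–54: 2551²·(1 − 435/2551)·18.72/435 = 232296.52.
65+: 11825²·(1 − 2388/11825)·22.2/2388 = 1.0374179 × 10^6.
Sum = 1.4681018 × 10^6.
SE = √(1.4681018 × 10^6) = 1212.

1212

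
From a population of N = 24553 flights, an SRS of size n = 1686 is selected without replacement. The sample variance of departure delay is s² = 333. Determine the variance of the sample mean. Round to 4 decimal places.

0.1839

Under SRS without replacement, Var(ȳ) = (1 − f)·s²/n with f = n/N = 1686/24553 = 0.06866778.
Var(ȳ) = (1 − 0.06866778)·333/1686 = 0.93133222·0.1975089 = 0.1839464.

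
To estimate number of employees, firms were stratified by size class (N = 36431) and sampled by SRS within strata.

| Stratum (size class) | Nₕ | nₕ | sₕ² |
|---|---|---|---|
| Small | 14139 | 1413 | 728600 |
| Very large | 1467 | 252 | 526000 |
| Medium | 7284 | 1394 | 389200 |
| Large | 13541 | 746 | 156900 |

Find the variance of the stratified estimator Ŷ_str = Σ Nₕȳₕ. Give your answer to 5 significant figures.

1.4492 × 10^11

Var(Ŷ_str) = Σₕ Nₕ²(1 − fₕ)sₕ²/nₕ.
Small: 14139²·(1 − 1413/14139)·728600/1413 = 9.2780694 × 10^10.
Very large: 1467²·(1 − 252/1467)·526000/252 = 3.7204168 × 10^9.
Medium: 7284²·(1 − 1394/7284)·389200/1394 = 1.1978303 × 10^10.
Large: 13541²·(1 − 746/13541)·156900/746 = 3.6439729 × 10^10.
Sum = 1.4491914 × 10^11.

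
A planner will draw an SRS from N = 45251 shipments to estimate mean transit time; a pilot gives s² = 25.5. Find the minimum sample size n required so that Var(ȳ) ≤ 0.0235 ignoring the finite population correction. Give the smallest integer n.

1086

Without fpc, n₀ = s²/D = 25.5/0.0235 = 1085.1064.
Rounding up, n = 1086.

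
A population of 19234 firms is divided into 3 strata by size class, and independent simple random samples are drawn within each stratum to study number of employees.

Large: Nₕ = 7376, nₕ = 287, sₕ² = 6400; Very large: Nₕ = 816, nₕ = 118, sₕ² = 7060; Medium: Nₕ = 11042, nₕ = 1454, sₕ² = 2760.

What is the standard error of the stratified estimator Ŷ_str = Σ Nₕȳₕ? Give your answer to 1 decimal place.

Var(Ŷ_str) = Σₕ Nₕ²(1 − fₕ)sₕ²/nₕ.
Large: 7376²·(1 − 287/7376)·6400/287 = 1.1660145 × 10^9.
Very large: 816²·(1 − 118/816)·7060/118 = 3.4077543 × 10^7.
Medium: 11042²·(1 − 1454/11042)·2760/1454 = 2.0096501 × 10^8.
Sum = 1.4010571 × 10^9.
SE = √(1.4010571 × 10^9) = 37430.7.

37430.7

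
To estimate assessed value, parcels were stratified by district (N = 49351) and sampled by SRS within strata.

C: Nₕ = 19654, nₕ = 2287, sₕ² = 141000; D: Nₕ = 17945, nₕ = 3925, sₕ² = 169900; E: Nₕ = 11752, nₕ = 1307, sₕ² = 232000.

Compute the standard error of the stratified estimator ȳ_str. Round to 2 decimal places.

4.70

Var(ȳ_str) = Σₕ Wₕ²(1 − fₕ)sₕ²/nₕ with Wₕ = Nₕ/N, N = 49351.
C: Wₕ = 0.39824928; term = 0.39824928²·(1 − 0.11636308)·141000/2287 = 8.6404585.
D: Wₕ = 0.36361978; term = 0.36361978²·(1 − 0.21872388)·169900/3925 = 4.4715005.
E: Wₕ = 0.23813094; term = 0.23813094²·(1 − 0.11121511)·232000/1307 = 8.9462434.
Sum = 22.058202.
SE = √(22.058202) = 4.70.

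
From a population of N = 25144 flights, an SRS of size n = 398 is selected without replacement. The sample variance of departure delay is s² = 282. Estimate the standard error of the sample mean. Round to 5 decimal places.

Under SRS without replacement, Var(ȳ) = (1 − f)·s²/n with f = n/N = 398/25144 = 0.01582883.
Var(ȳ) = (1 − 0.01582883)·282/398 = 0.98417117·0.70854271 = 0.69732731.
SE(ȳ) = √(0.69732731) = 0.83506.

0.83506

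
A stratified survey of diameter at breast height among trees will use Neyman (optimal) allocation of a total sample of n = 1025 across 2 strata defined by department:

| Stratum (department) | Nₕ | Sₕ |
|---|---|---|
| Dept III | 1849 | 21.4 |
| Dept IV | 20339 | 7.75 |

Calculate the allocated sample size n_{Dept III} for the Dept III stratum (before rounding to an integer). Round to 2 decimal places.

Neyman allocation: nₕ = n·NₕSₕ / Σⱼ NⱼSⱼ.
Σ NⱼSⱼ = 1849·21.4 + 20339·7.75 = 197195.85.
n_{Dept III} = 1025·1849·21.4 / 197195.85 = 205.67.

205.67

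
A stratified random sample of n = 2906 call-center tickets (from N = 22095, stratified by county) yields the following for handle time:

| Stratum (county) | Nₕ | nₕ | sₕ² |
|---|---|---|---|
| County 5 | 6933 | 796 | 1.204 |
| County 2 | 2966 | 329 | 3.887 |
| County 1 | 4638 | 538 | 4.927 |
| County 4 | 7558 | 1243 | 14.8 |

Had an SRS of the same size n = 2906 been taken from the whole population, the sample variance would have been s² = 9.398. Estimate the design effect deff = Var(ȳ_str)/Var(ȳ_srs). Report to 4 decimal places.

0.6558

Var(ȳ_str) = Σ Wₕ²(1−fₕ)sₕ²/nₕ with Wₕ = Nₕ/22095:
  County 5: (6933/22095)²·(1−796/6933)·1.204/796 = 1.318265 × 10^-4
  County 2: (2966/22095)²·(1−329/2966)·3.887/329 = 1.8928313 × 10^-4
  County 1: (4638/22095)²·(1−538/4638)·4.927/538 = 3.5671952 × 10^-4
  County 4: (7558/22095)²·(1−1243/7558)·14.8/1243 = 0.00116408
  → Var(ȳ_str) = 0.0018419092.
Var(ȳ_srs) = (1 − 2906/22095)·9.398/2906 = 0.0028086535.
deff = 0.0018419092 / 0.0028086535 = 0.6558.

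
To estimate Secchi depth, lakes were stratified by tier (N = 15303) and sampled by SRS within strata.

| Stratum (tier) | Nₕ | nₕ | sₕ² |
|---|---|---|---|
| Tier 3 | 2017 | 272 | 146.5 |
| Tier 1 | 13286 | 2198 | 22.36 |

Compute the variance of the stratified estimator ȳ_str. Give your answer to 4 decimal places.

0.0145

Var(ȳ_str) = Σₕ Wₕ²(1 − fₕ)sₕ²/nₕ with Wₕ = Nₕ/N, N = 15303.
Tier 3: Wₕ = 0.13180422; term = 0.13180422²·(1 − 0.13485374)·146.5/272 = 0.0080950008.
Tier 1: Wₕ = 0.86819578; term = 0.86819578²·(1 − 0.16543730)·22.36/2198 = 0.0063993877.
Sum = 0.014494389.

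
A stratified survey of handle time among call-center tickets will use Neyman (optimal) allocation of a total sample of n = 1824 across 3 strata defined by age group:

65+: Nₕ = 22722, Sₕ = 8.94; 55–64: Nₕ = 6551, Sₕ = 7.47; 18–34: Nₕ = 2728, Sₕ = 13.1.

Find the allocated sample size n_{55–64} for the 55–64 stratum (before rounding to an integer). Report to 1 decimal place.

Neyman allocation: nₕ = n·NₕSₕ / Σⱼ NⱼSⱼ.
Σ NⱼSⱼ = 22722·8.94 + 6551·7.47 + 2728·13.1 = 287807.45.
n_{55–64} = 1824·6551·7.47 / 287807.45 = 310.1.

310.1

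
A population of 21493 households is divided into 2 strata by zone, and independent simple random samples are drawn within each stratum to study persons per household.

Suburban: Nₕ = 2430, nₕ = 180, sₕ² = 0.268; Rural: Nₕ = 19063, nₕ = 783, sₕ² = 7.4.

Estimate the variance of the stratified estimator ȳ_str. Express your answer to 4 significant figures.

Var(ȳ_str) = Σₕ Wₕ²(1 − fₕ)sₕ²/nₕ with Wₕ = Nₕ/N, N = 21493.
Suburban: Wₕ = 0.11306007; term = 0.11306007²·(1 − 0.07407407)·0.268/180 = 1.7622073 × 10^-5.
Rural: Wₕ = 0.88693993; term = 0.88693993²·(1 − 0.04107433)·7.4/783 = 0.0071292414.
Sum = 0.0071468635.

0.007147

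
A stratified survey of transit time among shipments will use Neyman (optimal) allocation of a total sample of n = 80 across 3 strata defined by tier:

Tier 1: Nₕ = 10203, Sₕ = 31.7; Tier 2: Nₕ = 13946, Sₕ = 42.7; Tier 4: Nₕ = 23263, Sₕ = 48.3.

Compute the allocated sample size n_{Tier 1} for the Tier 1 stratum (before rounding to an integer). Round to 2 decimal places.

Neyman allocation: nₕ = n·NₕSₕ / Σⱼ NⱼSⱼ.
Σ NⱼSⱼ = 10203·31.7 + 13946·42.7 + 23263·48.3 = 2.0425322 × 10^6.
n_{Tier 1} = 80·10203·31.7 / (2.0425322 × 10^6) = 12.67.

12.67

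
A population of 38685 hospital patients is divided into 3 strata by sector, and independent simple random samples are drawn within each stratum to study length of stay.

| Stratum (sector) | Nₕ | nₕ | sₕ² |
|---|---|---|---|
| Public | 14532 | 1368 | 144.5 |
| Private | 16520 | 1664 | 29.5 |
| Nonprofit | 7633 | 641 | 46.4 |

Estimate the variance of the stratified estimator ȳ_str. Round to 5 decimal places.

0.01899

Var(ȳ_str) = Σₕ Wₕ²(1 − fₕ)sₕ²/nₕ with Wₕ = Nₕ/N, N = 38685.
Public: Wₕ = 0.37564948; term = 0.37564948²·(1 − 0.09413708)·144.5/1368 = 0.013502364.
Private: Wₕ = 0.42703890; term = 0.42703890²·(1 − 0.10072639)·29.5/1664 = 0.0029073373.
Nonprofit: Wₕ = 0.19731162; term = 0.19731162²·(1 − 0.08397747)·46.4/641 = 0.0025814958.
Sum = 0.018991197.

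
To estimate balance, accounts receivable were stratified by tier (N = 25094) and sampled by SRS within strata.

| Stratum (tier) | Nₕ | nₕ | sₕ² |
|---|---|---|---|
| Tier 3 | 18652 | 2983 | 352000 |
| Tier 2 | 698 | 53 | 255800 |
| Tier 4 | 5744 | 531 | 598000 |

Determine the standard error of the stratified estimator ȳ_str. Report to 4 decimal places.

Var(ȳ_str) = Σₕ Wₕ²(1 − fₕ)sₕ²/nₕ with Wₕ = Nₕ/N, N = 25094.
Tier 3: Wₕ = 0.74328525; term = 0.74328525²·(1 − 0.15992923)·352000/2983 = 54.766667.
Tier 2: Wₕ = 0.02781541; term = 0.02781541²·(1 − 0.07593123)·255800/53 = 3.4506429.
Tier 4: Wₕ = 0.22889934; term = 0.22889934²·(1 − 0.09244429)·598000/531 = 53.551178.
Sum = 111.76849.
SE = √(111.76849) = 10.5721.

10.5721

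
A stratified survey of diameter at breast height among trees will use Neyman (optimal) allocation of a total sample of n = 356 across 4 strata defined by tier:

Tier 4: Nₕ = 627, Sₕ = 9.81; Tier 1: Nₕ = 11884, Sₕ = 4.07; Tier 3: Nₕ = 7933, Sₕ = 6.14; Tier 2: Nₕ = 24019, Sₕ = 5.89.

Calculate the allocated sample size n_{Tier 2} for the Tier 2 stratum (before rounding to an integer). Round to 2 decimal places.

205.82

Neyman allocation: nₕ = n·NₕSₕ / Σⱼ NⱼSⱼ.
Σ NⱼSⱼ = 627·9.81 + 11884·4.07 + 7933·6.14 + 24019·5.89 = 244699.28.
n_{Tier 2} = 356·24019·5.89 / 244699.28 = 205.82.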